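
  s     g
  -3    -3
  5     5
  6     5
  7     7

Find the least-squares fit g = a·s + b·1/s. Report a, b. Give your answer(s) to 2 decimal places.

From the data, Σs·s = 119, Σs·1/s = 4, Σ1/s·1/s = 8789/44100.
And Σs·g = 113, Σ1/s·g = 23/6.
Determinant 119·(8789/44100) − 4² = 48613/6300.
a = (113·(8789/44100) − 4·(23/6))/(48613/6300) = 316957/340291; b = (119·(23/6) − 4·113)/(48613/6300) = 26250/48613.

a = 0.93, b = 0.54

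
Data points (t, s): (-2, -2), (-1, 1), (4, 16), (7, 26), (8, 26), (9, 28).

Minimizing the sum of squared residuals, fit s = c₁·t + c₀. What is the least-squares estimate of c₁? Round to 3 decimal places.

The normal system XᵀX·[c₁, c₀]ᵀ = Xᵀs is [[215, 25]; [25, 6]]·[c₁, c₀]ᵀ = [709, 95]ᵀ.
Determinant 215·6 − 25² = 665.
c₁ = (709·6 − 25·95)/665 = 1879/665; c₀ = (215·95 − 25·709)/665 = 540/133.

c₁ = 2.826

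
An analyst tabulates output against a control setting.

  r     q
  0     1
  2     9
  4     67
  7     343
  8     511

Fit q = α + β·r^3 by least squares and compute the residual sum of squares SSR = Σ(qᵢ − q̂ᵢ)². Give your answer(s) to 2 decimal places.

Setting ∂/∂α … = 0 gives: 5·α + 927·β = 931;  927·α + 383953·β = 383641.
Eliminating β: 383953·(row 1) − 927·(row 2) gives 1060436·α = 383953·931 − 927·383641 = 1825036, so α = 456259/265109.
Then β = (383641 − 927·(456259/265109))/383953 = 263792/265109.
Residuals: -191150/265109, -180614/265109, 423356/265109, -4528/265109, -47064/265109; SSR = 945368/265109.

SSR = 3.57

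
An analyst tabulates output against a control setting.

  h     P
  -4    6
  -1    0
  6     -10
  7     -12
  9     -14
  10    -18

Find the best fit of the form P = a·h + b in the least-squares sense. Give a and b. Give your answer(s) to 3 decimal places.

Compute the Gram sums: Σh·h = 283, Σh = 27, Σ1 = 6.
For XᵀP: Σh·P = -474, ΣP = -48.
So XᵀX·[a, b]ᵀ = XᵀP: [[283, 27]; [27, 6]]·[a, b]ᵀ = [-474, -48]ᵀ.
det = 283·6 − 27² = 969.
a = ((-474)·6 − 27·(-48))/969 = -516/323; b = (283·(-48) − 27·(-474))/969 = -262/323.

a = -1.598, b = -0.811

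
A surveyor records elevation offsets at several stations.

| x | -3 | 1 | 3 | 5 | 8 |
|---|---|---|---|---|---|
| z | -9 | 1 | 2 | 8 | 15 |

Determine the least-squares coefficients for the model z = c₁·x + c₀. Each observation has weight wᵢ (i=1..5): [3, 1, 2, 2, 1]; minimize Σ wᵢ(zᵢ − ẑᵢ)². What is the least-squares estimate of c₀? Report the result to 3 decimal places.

With design matrix M, MᵀWM = [[160, 16]; [16, 9]] and MᵀWz = [294, 9]ᵀ.
Δ = 160·9 − 16² = 1184.
c₁ = (294·9 − 16·9)/1184 = 1251/592; c₀ = (160·9 − 16·294)/1184 = -102/37.

c₀ = -2.757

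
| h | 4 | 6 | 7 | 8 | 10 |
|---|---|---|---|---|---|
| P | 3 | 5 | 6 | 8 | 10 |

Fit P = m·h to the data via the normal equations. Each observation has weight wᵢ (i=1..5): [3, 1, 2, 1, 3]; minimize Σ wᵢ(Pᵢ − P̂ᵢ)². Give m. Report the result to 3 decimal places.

With design matrix A, AᵀWA = [[546]] and AᵀWP = [514]ᵀ.
m = 514/546 = 0.941392.

m = 0.941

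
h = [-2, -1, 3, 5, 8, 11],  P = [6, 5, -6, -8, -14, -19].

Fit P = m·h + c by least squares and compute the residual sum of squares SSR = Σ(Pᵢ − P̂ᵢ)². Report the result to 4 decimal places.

From the data, Σh·h = 224, Σh = 24, Σ1 = 6.
For MᵀP: Σh·P = -396, ΣP = -36.
MᵀM·[m, c]ᵀ = MᵀP becomes [[224, 24]; [24, 6]]·[m, c]ᵀ = [-396, -36]ᵀ.
det = 224·6 − 24² = 768.
m = ((-396)·6 − 24·(-36))/768 = -63/32; c = (224·(-36) − 24·(-396))/768 = 15/8.
Residuals: 3/16, 37/32, -63/32, -1/32, -1/8, 25/32; SSR = 47/8.

SSR = 5.8750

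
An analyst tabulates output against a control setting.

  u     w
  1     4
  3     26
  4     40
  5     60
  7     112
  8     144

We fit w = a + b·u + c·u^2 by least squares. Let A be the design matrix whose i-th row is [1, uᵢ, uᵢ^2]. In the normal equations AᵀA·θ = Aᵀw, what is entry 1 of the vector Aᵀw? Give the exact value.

Entry 1 ↔ basis 1, so (Aᵀw)_{1} = Σᵢ wᵢ = (1)·(4) + (1)·(26) + (1)·(40) + (1)·(60) + (1)·(112) + (1)·(144) = 386.

386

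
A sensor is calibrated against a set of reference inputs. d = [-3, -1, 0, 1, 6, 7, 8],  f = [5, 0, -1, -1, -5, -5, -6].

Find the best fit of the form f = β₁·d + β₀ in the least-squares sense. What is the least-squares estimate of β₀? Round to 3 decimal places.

β₀ = 0.304

The normal equations are: 160·β₁ + 18·β₀ = -129;  18·β₁ + 7·β₀ = -13.
Δ = 160·7 − 18² = 796.
β₁ = ((-129)·7 − 18·(-13))/796 = -669/796; β₀ = (160·(-13) − 18·(-129))/796 = 121/398.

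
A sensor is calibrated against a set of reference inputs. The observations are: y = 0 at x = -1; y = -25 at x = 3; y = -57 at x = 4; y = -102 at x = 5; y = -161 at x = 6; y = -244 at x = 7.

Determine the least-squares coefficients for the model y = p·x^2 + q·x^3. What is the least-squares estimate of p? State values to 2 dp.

The normal equations are: 4660·p + 28974·q = -21439;  28974·p + 184756·q = -135541.
(Σx^2·x^2 = 4660, Σx^2·x^3 = 28974, Σx^3·x^3 = 184756, Σx^2·y = -21439, Σx^3·y = -135541.)
det = 4660·184756 − 28974² = 21470284.
p = ((-21439)·184756 − 28974·(-135541))/21470284 = -1537225/975922; q = (4660·(-135541) − 28974·(-21439))/21470284 = -5223737/10735142.

p = -1.58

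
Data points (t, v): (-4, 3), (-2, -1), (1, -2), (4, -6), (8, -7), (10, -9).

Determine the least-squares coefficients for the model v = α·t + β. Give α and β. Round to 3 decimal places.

α = -0.783, β = -1.448

MᵀM·[α, β]ᵀ = Mᵀv reads: 201·α + 17·β = -182;  17·α + 6·β = -22.
Eliminating β: 6·(row 1) − 17·(row 2) gives 917·α = 6·(-182) − 17·(-22) = -718, so α = -718/917.
Then β = ((-22) − 17·(-718/917))/6 = -1328/917.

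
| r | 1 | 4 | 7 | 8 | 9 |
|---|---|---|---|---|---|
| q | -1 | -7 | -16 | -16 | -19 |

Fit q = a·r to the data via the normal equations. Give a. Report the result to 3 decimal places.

a = -2.085

Forming MᵀM = [[211]] and Mᵀq = [-440]ᵀ gives MᵀM·[a]ᵀ = Mᵀq.
Hence a = -440 / 211 ≈ -2.08531.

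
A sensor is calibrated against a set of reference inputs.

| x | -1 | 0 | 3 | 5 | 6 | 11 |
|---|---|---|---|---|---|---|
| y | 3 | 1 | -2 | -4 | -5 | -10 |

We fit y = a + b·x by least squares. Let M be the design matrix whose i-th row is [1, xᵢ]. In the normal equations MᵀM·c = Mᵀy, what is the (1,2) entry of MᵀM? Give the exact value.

24

Row 1 ↔ basis 1, column 2 ↔ basis x, so (MᵀM)_{1,2} = Σᵢ x = (1)·(-1) + (1)·(0) + (1)·(3) + (1)·(5) + (1)·(6) + (1)·(11) = 24.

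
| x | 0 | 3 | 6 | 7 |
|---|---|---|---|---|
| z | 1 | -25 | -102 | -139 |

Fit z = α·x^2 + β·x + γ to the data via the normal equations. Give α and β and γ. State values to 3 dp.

α = -2.833, β = -0.167, γ = 1.000

Sums needed: Σx^2·x^2 = 3778, Σx^2·x = 586, Σx^2 = 94, Σx·x = 94, Σx = 16, Σ1 = 4.
Right-hand side: Σx^2·z = -10708, Σx·z = -1660, Σz = -265.
AᵀA·[α, β, γ]ᵀ = Aᵀz becomes [[3778, 586, 94]; [586, 94, 16]; [94, 16, 4]]·[α, β, γ]ᵀ = [-10708, -1660, -265]ᵀ.
Inverting the 3×3 Gram matrix, [α, β, γ]ᵀ = [-17/6, -1/6, 1]ᵀ.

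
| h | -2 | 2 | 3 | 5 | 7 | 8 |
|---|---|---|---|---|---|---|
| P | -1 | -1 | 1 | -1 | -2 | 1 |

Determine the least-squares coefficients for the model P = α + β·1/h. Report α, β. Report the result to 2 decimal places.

The normal equations are: 6·α + (673/840)·β = -3;  (673/840)·α + (484849/705600)·β = -23/840.
(Σ1 = 6, Σ1/h = 673/840, Σ1/h·1/h = 484849/705600, ΣP = -3, Σ1/h·P = -23/840.)
Determinant 6·(484849/705600) − (673/840)² = 491233/141120.
α = ((-3)·(484849/705600) − (673/840)·(-23/840))/(491233/141120) = -1439068/2456165; β = (6·(-23/840) − (673/840)·(-3))/(491233/141120) = 316008/491233.

α = -0.59, β = 0.64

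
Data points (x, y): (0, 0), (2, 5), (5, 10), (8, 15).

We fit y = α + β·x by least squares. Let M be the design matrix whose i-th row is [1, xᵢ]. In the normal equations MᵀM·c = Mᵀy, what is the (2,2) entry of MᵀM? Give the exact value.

93

Row 2 ↔ basis x, column 2 ↔ basis x, so (MᵀM)_{2,2} = Σᵢ (x)·(x) = (0)·(0) + (2)·(2) + (5)·(5) + (8)·(8) = 93.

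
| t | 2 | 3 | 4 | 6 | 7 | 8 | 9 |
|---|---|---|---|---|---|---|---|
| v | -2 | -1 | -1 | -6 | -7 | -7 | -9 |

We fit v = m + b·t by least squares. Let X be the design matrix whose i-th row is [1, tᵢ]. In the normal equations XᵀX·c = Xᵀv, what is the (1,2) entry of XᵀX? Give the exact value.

39

Row 1 ↔ basis 1, column 2 ↔ basis t, so (XᵀX)_{1,2} = Σᵢ t = (1)·(2) + (1)·(3) + (1)·(4) + (1)·(6) + (1)·(7) + (1)·(8) + (1)·(9) = 39.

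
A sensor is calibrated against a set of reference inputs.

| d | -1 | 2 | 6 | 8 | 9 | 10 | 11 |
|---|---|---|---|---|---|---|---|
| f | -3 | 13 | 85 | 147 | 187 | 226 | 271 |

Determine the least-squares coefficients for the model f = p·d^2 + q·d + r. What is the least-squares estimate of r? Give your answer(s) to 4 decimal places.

Entries of MᵀM: Σd^2·d^2 = 36611, Σd^2·d = 3795, Σd^2 = 407, Σd·d = 407, Σd = 45, Σ1 = 7.
And Σd^2·f = 83055, Σd·f = 8639, Σf = 926.
So MᵀM·[p, q, r]ᵀ = Mᵀf: [[36611, 3795, 407]; [3795, 407, 45]; [407, 45, 7]]·[p, q, r]ᵀ = [83055, 8639, 926]ᵀ.
Row-reducing yields p = 956123/472498, q = 1209181/472498, r = -430147/236249.

r = -1.8207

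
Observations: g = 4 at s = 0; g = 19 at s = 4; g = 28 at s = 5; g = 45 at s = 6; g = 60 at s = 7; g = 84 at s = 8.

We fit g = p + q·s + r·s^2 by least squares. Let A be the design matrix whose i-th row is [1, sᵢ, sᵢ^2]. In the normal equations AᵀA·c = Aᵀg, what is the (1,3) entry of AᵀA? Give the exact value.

190

Row 1 ↔ basis 1, column 3 ↔ basis s^2, so (AᵀA)_{1,3} = Σᵢ s^2 = (1)·(0) + (1)·(16) + (1)·(25) + (1)·(36) + (1)·(49) + (1)·(64) = 190.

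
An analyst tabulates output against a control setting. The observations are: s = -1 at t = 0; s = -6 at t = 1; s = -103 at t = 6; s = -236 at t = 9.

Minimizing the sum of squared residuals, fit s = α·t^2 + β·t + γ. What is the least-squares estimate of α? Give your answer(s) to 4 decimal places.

Sums needed: Σt^2·t^2 = 7858, Σt^2·t = 946, Σt^2 = 118, Σt·t = 118, Σt = 16, Σ1 = 4.
Moment sums: Σt^2·s = -22830, Σt·s = -2748, Σs = -346.
XᵀX·[α, β, γ]ᵀ = Xᵀs becomes [[7858, 946, 118]; [946, 118, 16]; [118, 16, 4]]·[α, β, γ]ᵀ = [-22830, -2748, -346]ᵀ.
Inverting the 3×3 Gram matrix, [α, β, γ]ᵀ = [-5851/1947, 2179/1947, -1509/649]ᵀ.

α = -3.0051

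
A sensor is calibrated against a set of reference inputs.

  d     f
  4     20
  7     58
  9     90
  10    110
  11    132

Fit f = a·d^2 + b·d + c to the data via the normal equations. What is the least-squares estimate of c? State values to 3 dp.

c = -4.154

Setting ∂/∂a … = 0 gives: 33859·a + 3467·b + 367·c = 37424;  3467·a + 367·b + 41·c = 3848;  367·a + 41·b + 5·c = 410.
(Σd^2·d^2 = 33859, Σd^2·d = 3467, Σd^2 = 367, Σd·d = 367, Σd = 41, Σ1 = 5, Σd^2·f = 37424, Σd·f = 3848, Σf = 410.)
Inverting the 3×3 Gram matrix, [a, b, c]ᵀ = [383/429, 83/33, -54/13]ᵀ.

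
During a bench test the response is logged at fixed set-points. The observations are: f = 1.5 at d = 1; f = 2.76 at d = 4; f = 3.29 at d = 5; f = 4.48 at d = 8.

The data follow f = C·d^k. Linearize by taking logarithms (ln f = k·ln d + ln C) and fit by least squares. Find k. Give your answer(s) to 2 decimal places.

k = 0.51

Let Y = ln f. Fitting Y = k·ln d + ln C by least squares:
XᵀX = [[8.8362, 5.0752]; [5.0752, 4]], rhs = [6.4424, 4.1112]ᵀ  (here Σln d = 5.0752, Σ(ln d)² = 8.8362, Σln f = 4.1112, Σln d·ln f = 6.4424).
Solving (det = 9.5873): k = 0.51158, ln C = 0.37871.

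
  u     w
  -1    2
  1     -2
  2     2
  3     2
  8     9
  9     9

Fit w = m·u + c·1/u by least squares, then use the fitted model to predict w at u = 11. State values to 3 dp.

Forming MᵀM = [[160, 6]; [6, 12385/5184]] and Mᵀw = [159, -5/24]ᵀ gives MᵀM·[m, c]ᵀ = Mᵀw.
Δ = 160·(12385/5184) − 6² = 56093/162.
m = (159·(12385/5184) − 6·(-5/24))/(56093/162) = 1975695/1794976; c = (160·(-5/24) − 6·159)/(56093/162) = -159948/56093.
At u = 11: ŵ = (1975695/1794976)·(11) + (-159948/56093)·(1/11) = 233940759/19744736.

ŵ = 11.848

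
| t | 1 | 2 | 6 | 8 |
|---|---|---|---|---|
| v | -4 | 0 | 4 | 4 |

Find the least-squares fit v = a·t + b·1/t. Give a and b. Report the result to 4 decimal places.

Entries of AᵀA: Σt·t = 105, Σt·1/t = 4, Σ1/t·1/t = 745/576.
Right-hand side: Σt·v = 52, Σ1/t·v = -17/6.
AᵀA·[a, b]ᵀ = Aᵀv becomes [[105, 4]; [4, 745/576]]·[a, b]ᵀ = [52, -17/6]ᵀ.
det = 105·(745/576) − 4² = 23003/192.
a = (52·(745/576) − 4·(-17/6))/(23003/192) = 45268/69009; b = (105·(-17/6) − 4·52)/(23003/192) = -97056/23003.

a = 0.6560, b = -4.2193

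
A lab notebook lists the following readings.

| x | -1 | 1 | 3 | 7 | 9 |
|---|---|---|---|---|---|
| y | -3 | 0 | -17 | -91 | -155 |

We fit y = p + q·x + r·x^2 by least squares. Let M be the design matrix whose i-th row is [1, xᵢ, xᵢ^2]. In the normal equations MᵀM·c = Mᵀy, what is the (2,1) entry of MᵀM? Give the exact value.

Row 2 ↔ basis x, column 1 ↔ basis 1, so (MᵀM)_{2,1} = Σᵢ x = (-1)·(1) + (1)·(1) + (3)·(1) + (7)·(1) + (9)·(1) = 19.

19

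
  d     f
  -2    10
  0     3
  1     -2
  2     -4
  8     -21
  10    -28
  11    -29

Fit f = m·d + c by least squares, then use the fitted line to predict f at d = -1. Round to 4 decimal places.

f̂ = 5.6002

With design matrix A, AᵀA = [[294, 30]; [30, 7]] and Aᵀf = [-797, -71]ᵀ.
det = 294·7 − 30² = 1158.
m = ((-797)·7 − 30·(-71))/1158 = -3449/1158; c = (294·(-71) − 30·(-797))/1158 = 506/193.
At d = -1: f̂ = (-3449/1158)·(-1) + (506/193)·(1) = 6485/1158.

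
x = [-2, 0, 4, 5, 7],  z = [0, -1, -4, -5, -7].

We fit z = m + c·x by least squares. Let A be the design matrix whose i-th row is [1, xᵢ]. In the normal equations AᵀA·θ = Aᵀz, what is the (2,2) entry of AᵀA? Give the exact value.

Row 2 ↔ basis x, column 2 ↔ basis x, so (AᵀA)_{2,2} = Σᵢ (x)·(x) = (-2)·(-2) + (0)·(0) + (4)·(4) + (5)·(5) + (7)·(7) = 94.

94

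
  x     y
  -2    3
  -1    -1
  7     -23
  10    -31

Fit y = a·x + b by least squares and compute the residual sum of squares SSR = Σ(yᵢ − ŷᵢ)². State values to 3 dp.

The normal equations are: 154·a + 14·b = -476;  14·a + 4·b = -52.
Eliminating b: 4·(row 1) − 14·(row 2) gives 420·a = 4·(-476) − 14·(-52) = -1176, so a = -14/5.
Then b = ((-52) − 14·(-14/5))/4 = -16/5.
Residuals: 3/5, -3/5, -1/5, 1/5; SSR = 4/5.

SSR = 0.800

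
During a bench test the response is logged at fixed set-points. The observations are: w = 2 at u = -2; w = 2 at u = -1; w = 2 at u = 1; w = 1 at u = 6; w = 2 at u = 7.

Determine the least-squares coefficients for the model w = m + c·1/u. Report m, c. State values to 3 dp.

The normal system MᵀM·[m, c]ᵀ = Mᵀw is [[5, -4/21]; [-4/21, 2027/882]]·[m, c]ᵀ = [9, -23/42]ᵀ.
Determinant 5·(2027/882) − (-4/21)² = 10103/882.
m = (9·(2027/882) − (-4/21)·(-23/42))/(10103/882) = 18151/10103; c = (5·(-23/42) − (-4/21)·9)/(10103/882) = -903/10103.

m = 1.797, c = -0.089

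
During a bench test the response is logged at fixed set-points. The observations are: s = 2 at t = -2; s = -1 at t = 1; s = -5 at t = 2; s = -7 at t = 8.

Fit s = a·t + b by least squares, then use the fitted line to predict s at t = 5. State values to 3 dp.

ŝ = -5.161

The normal system XᵀX·[a, b]ᵀ = Xᵀs is [[73, 9]; [9, 4]]·[a, b]ᵀ = [-71, -11]ᵀ.
det = 73·4 − 9² = 211.
a = ((-71)·4 − 9·(-11))/211 = -185/211; b = (73·(-11) − 9·(-71))/211 = -164/211.
At t = 5: ŝ = (-185/211)·(5) + (-164/211)·(1) = -1089/211.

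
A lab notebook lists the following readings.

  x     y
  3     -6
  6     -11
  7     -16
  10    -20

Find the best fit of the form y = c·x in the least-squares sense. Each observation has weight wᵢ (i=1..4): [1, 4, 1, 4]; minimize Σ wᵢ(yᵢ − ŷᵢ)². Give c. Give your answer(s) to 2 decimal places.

c = -1.98

With design matrix M, MᵀWM = [[602]] and MᵀWy = [-1194]ᵀ.
c = (-1194)/602 = -1.98339.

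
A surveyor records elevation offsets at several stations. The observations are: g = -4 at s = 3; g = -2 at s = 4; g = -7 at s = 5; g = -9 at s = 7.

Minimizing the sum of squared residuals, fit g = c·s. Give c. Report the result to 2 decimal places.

The normal equations are: 99·c = -118.
Hence c = -118 / 99 ≈ -1.19192.

c = -1.19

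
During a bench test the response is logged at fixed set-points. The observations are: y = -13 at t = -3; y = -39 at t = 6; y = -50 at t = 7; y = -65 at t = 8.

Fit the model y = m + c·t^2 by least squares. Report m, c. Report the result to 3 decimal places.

From the data, Σ1 = 4, Σt^2 = 158, Σt^2·t^2 = 7874.
For Mᵀy: Σy = -167, Σt^2·y = -8131.
Normal equations: [[4, 158]; [158, 7874]]·[m, c]ᵀ = [-167, -8131]ᵀ.
Eliminating c: 7874·(row 1) − 158·(row 2) gives 6532·m = 7874·(-167) − 158·(-8131) = -30260, so m = -7565/1633.
Then c = ((-8131) − 158·(-7565/1633))/7874 = -3069/3266.

m = -4.633, c = -0.940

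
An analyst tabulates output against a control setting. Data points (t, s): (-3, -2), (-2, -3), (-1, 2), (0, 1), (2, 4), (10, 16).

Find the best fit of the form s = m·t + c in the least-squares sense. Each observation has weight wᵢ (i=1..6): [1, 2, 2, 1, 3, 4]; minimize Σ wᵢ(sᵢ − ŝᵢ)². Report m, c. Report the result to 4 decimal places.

m = 1.4438, c = 1.5061

Compute the Gram sums: Σwᵢ·t·t = 431, Σwᵢ·t = 37, Σwᵢ·1 = 13.
For MᵀWs: Σwᵢ·t·s = 678, Σwᵢ·s = 73.
MᵀWM·[m, c]ᵀ = MᵀWs becomes [[431, 37]; [37, 13]]·[m, c]ᵀ = [678, 73]ᵀ.
Determinant 431·13 − 37² = 4234.
m = (678·13 − 37·73)/4234 = 6113/4234; c = (431·73 − 37·678)/4234 = 6377/4234.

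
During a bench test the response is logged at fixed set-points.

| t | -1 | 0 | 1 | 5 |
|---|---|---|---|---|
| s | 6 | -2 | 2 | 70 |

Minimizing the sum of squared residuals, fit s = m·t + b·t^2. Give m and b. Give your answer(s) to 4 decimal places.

The normal equations are: 27·m + 125·b = 346;  125·m + 627·b = 1758.
Δ = 27·627 − 125² = 1304.
m = (346·627 − 125·1758)/1304 = -351/163; b = (27·1758 − 125·346)/1304 = 527/163.

m = -2.1534, b = 3.2331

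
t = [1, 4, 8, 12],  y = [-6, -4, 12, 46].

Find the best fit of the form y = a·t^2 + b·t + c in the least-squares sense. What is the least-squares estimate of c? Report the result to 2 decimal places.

Forming AᵀA = [[25089, 2305, 225]; [2305, 225, 25]; [225, 25, 4]] and Aᵀy = [7322, 626, 48]ᵀ gives AᵀA·[a, b, c]ᵀ = Aᵀy.
Inverting the 3×3 Gram matrix, [a, b, c]ᵀ = [2477/4700, -50473/23500, -992/235]ᵀ.

c = -4.22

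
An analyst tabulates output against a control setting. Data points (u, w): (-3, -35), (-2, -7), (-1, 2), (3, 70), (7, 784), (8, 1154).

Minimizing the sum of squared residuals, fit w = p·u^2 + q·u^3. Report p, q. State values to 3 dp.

p = 2.016, q = 2.000

Normal-equation sums: Σu^2·u^2 = 6676, Σu^2·u^3 = 49542, Σu^3·u^3 = 381316.
Right-hand side: Σu^2·w = 112561, Σu^3·w = 862649.
Determinant 6676·381316 − 49542² = 91255852.
p = (112561·381316 − 49542·862649)/91255852 = 91976759/45627926; q = (6676·862649 − 49542·112561)/91255852 = 91273831/45627926.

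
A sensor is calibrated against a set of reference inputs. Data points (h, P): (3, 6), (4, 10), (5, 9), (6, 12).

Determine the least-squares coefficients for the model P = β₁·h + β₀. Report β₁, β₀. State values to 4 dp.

Entries of AᵀA: Σh·h = 86, Σh = 18, Σ1 = 4.
Moment sums: Σh·P = 175, ΣP = 37.
AᵀA·[β₁, β₀]ᵀ = AᵀP becomes [[86, 18]; [18, 4]]·[β₁, β₀]ᵀ = [175, 37]ᵀ.
Determinant 86·4 − 18² = 20.
β₁ = (175·4 − 18·37)/20 = 17/10; β₀ = (86·37 − 18·175)/20 = 8/5.

β₁ = 1.7000, β₀ = 1.6000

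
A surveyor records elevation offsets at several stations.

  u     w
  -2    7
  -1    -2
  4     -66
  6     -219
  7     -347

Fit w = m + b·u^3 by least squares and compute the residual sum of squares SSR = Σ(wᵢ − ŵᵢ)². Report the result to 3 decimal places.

SSR = 2.060

From the data, Σ1 = 5, Σu^3 = 614, Σu^3·u^3 = 168466.
Right-hand side: Σw = -627, Σu^3·w = -170603.
So MᵀM·[m, b]ᵀ = Mᵀw: [[5, 614]; [614, 168466]]·[m, b]ᵀ = [-627, -170603]ᵀ.
Eliminating b: 168466·(row 1) − 614·(row 2) gives 465334·m = 168466·(-627) − 614·(-170603) = -877940, so m = -438970/232667.
Then b = ((-170603) − 614·(-438970/232667))/168466 = -468037/465334.
Residuals: 195491/232667, -520765/465334, 60132/232667, 32893/232667, -56267/465334; SSR = 958495/465334.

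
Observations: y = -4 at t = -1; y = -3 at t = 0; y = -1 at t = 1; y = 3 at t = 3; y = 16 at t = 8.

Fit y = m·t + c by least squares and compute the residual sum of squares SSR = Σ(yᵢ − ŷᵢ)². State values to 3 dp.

With design matrix M, MᵀM = [[75, 11]; [11, 5]] and Mᵀy = [140, 11]ᵀ.
Eliminating c: 5·(row 1) − 11·(row 2) gives 254·m = 5·140 − 11·11 = 579, so m = 579/254.
Then c = (11 − 11·(579/254))/5 = -715/254.
Residuals: 139/127, -47/254, -59/127, -130/127, 147/254; SSR = 719/254.

SSR = 2.831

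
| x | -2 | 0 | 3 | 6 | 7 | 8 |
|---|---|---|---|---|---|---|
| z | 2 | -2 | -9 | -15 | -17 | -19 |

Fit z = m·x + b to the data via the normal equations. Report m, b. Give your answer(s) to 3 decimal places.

Normal-equation sums: Σx·x = 162, Σx = 22, Σ1 = 6.
Right-hand side: Σx·z = -392, Σz = -60.
MᵀM·[m, b]ᵀ = Mᵀz becomes [[162, 22]; [22, 6]]·[m, b]ᵀ = [-392, -60]ᵀ.
Δ = 162·6 − 22² = 488.
m = ((-392)·6 − 22·(-60))/488 = -129/61; b = (162·(-60) − 22·(-392))/488 = -137/61.

m = -2.115, b = -2.246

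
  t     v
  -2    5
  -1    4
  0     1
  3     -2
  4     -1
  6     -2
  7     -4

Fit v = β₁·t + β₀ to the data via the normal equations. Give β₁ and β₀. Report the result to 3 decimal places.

β₁ = -0.901, β₀ = 2.331

Compute the Gram sums: Σt·t = 115, Σt = 17, Σ1 = 7.
For Xᵀv: Σt·v = -64, Σv = 1.
XᵀX·[β₁, β₀]ᵀ = Xᵀv becomes [[115, 17]; [17, 7]]·[β₁, β₀]ᵀ = [-64, 1]ᵀ.
Eliminating β₀: 7·(row 1) − 17·(row 2) gives 516·β₁ = 7·(-64) − 17·1 = -465, so β₁ = -155/172.
Then β₀ = (1 − 17·(-155/172))/7 = 401/172.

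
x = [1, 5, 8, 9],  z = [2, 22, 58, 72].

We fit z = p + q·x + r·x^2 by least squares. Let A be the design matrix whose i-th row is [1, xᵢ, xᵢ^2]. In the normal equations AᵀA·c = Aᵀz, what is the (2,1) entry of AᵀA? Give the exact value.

23

Row 2 ↔ basis x, column 1 ↔ basis 1, so (AᵀA)_{2,1} = Σᵢ x = (1)·(1) + (5)·(1) + (8)·(1) + (9)·(1) = 23.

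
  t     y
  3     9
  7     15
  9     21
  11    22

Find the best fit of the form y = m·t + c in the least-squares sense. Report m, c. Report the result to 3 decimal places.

m = 1.729, c = 3.786

The normal system MᵀM·[m, c]ᵀ = Mᵀy is [[260, 30]; [30, 4]]·[m, c]ᵀ = [563, 67]ᵀ.
Determinant 260·4 − 30² = 140.
m = (563·4 − 30·67)/140 = 121/70; c = (260·67 − 30·563)/140 = 53/14.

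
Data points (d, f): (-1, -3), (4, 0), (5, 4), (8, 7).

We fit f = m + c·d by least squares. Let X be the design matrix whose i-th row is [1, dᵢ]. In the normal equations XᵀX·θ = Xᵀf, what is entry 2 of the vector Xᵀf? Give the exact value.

Entry 2 ↔ basis d, so (Xᵀf)_{2} = Σᵢ (d)·fᵢ = (-1)·(-3) + (4)·(0) + (5)·(4) + (8)·(7) = 79.

79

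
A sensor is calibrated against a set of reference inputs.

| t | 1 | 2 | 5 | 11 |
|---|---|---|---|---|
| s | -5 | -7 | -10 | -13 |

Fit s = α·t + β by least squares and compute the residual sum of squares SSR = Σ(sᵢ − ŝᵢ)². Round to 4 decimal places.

From the data, Σt·t = 151, Σt = 19, Σ1 = 4.
And Σt·s = -212, Σs = -35.
Normal equations: [[151, 19]; [19, 4]]·[α, β]ᵀ = [-212, -35]ᵀ.
Δ = 151·4 − 19² = 243.
α = ((-212)·4 − 19·(-35))/243 = -61/81; β = (151·(-35) − 19·(-212))/243 = -419/81.
Residuals: 25/27, -26/81, -86/81, 37/81; SSR = 62/27.

SSR = 2.2963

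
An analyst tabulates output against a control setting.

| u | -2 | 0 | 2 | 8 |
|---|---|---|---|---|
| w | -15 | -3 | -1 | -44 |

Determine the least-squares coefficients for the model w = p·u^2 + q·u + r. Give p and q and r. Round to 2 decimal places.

p = -1.08, q = 3.53, r = -3.46

Setting ∂/∂p … = 0 gives: 4128·p + 512·q + 72·r = -2880;  512·p + 72·q + 8·r = -324;  72·p + 8·q + 4·r = -63.
(Σu^2·u^2 = 4128, Σu^2·u = 512, Σu^2 = 72, Σu·u = 72, Σu = 8, Σ1 = 4, Σu^2·w = -2880, Σu·w = -324, Σw = -63.)
Row-reducing yields p = -1557/1448, q = 639/181, r = -1251/362.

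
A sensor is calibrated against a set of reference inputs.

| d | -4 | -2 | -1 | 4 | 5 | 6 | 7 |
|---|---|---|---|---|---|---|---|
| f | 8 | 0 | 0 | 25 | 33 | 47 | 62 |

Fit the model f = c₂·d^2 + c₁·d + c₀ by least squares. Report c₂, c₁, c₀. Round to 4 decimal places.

c₂ = 0.9579, c₁ = 1.9951, c₀ = 0.6085

Compute the Gram sums: Σd^2·d^2 = 4851, Σd^2·d = 675, Σd^2 = 147, Σd·d = 147, Σd = 15, Σ1 = 7.
Right-hand side: Σd^2·f = 6083, Σd·f = 949, Σf = 175.
Normal equations: [[4851, 675, 147]; [675, 147, 15]; [147, 15, 7]]·[c₂, c₁, c₀]ᵀ = [6083, 949, 175]ᵀ.
Solving the 3×3 system (Gaussian elimination) gives c₂ = 1457/1521, c₁ = 2023/1014, c₀ = 617/1014.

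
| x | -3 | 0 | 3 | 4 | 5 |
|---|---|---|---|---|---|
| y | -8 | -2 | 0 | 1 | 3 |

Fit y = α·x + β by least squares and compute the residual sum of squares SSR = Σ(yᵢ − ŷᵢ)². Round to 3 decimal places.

SSR = 3.173

Entries of AᵀA: Σx·x = 59, Σx = 9, Σ1 = 5.
For Aᵀy: Σx·y = 43, Σy = -6.
AᵀA·[α, β]ᵀ = Aᵀy becomes [[59, 9]; [9, 5]]·[α, β]ᵀ = [43, -6]ᵀ.
Eliminating β: 5·(row 1) − 9·(row 2) gives 214·α = 5·43 − 9·(-6) = 269, so α = 269/214.
Then β = ((-6) − 9·(269/214))/5 = -741/214.
Residuals: -82/107, 313/214, -33/107, -121/214, 19/107; SSR = 679/214.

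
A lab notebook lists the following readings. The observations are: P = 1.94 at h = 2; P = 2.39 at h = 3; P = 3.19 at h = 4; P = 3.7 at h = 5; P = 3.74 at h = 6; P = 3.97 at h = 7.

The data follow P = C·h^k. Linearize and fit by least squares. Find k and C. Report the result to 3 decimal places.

k = 0.606, C = 1.291

Let Y = ln P. Fitting Y = k·ln h + ln C by least squares:
Sums: Σln h = 8.5252, Σ(ln h)² = 13.1965, Σln P = 6.7002, Σln h·ln P = 10.1768.
Normal system: [[13.1965, 8.5252]; [8.5252, 6]]·[k, ln C]ᵀ = [10.1768, 6.7002]ᵀ.
Solving (det = 6.5005): k = 0.60621, ln C = 0.25536, so C = exp(0.25536) = 1.29092.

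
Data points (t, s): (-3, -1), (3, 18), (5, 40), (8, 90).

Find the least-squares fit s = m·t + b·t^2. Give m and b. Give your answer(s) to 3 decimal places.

m = 3.145, b = 1.005

Compute the Gram sums: Σt·t = 107, Σt·t^2 = 637, Σt^2·t^2 = 4883.
And Σt·s = 977, Σt^2·s = 6913.
Eliminating b: 4883·(row 1) − 637·(row 2) gives 116712·m = 4883·977 − 637·6913 = 367110, so m = 20395/6484.
Then b = (6913 − 637·(20395/6484))/4883 = 6519/6484.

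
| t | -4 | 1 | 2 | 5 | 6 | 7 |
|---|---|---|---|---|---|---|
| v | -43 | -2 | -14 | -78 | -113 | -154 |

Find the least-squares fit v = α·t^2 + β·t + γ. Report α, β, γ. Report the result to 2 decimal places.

α = -3.02, β = -0.98, γ = 1.35

With design matrix A, AᵀA = [[4595, 629, 131]; [629, 131, 17]; [131, 17, 6]] and Aᵀv = [-14310, -2004, -404]ᵀ.
Solving the 3×3 system (Gaussian elimination) gives α = -33305/11032, β = -10781/11032, γ = 3721/2758.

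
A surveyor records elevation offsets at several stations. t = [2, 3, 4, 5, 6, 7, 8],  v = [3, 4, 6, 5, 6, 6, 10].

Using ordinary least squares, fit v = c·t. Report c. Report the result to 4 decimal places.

Compute the Gram sums: Σt·t = 203.
And Σt·v = 225.
MᵀM·[c]ᵀ = Mᵀv becomes [[203]]·[c]ᵀ = [225]ᵀ.
c = 225/203 = 1.10837.

c = 1.1084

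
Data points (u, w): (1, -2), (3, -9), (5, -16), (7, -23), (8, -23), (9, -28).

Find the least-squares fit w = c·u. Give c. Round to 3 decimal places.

c = -3.083

AᵀA·[c]ᵀ = Aᵀw reads: 229·c = -706.
c = (-706)/229 = -3.08297.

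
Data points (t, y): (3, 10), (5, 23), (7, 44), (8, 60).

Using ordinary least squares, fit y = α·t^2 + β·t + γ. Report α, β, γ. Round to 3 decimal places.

α = 1.239, β = -3.736, γ = 10.211

From the data, Σt^2·t^2 = 7203, Σt^2·t = 1007, Σt^2 = 147, Σt·t = 147, Σt = 23, Σ1 = 4.
Right-hand side: Σt^2·y = 6661, Σt·y = 933, Σy = 137.
So XᵀX·[α, β, γ]ᵀ = Xᵀy: [[7203, 1007, 147]; [1007, 147, 23]; [147, 23, 4]]·[α, β, γ]ᵀ = [6661, 933, 137]ᵀ.
Row-reducing yields α = 493/398, β = -1487/398, γ = 2032/199.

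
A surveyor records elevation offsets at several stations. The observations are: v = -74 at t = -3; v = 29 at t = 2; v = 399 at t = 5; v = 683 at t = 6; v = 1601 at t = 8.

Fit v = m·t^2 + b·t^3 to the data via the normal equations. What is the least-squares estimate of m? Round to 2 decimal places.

m = 0.86

Entries of XᵀX: Σt^2·t^2 = 6114, Σt^2·t^3 = 43458, Σt^3·t^3 = 325218.
Moment sums: Σt^2·v = 136477, Σt^3·v = 1019345.
XᵀX·[m, b]ᵀ = Xᵀv becomes [[6114, 43458]; [43458, 325218]]·[m, b]ᵀ = [136477, 1019345]ᵀ.
Eliminating b: 325218·(row 1) − 43458·(row 2) gives 99785088·m = 325218·136477 − 43458·1019345 = 86081976, so m = 1195583/1385904.
Then b = (1019345 − 43458·(1195583/1385904))/325218 = 4184137/1385904.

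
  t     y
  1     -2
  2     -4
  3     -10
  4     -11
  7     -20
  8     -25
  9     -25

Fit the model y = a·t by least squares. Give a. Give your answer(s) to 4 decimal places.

With design matrix X, XᵀX = [[224]] and Xᵀy = [-649]ᵀ.
a = (-649)/224 = -2.89732.

a = -2.8973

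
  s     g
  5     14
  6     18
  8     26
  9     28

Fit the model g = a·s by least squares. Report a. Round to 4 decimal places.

a = 3.0971

Normal-equation sums: Σs·s = 206.
And Σs·g = 638.
MᵀM·[a]ᵀ = Mᵀg becomes [[206]]·[a]ᵀ = [638]ᵀ.
a = 638/206 = 3.09709.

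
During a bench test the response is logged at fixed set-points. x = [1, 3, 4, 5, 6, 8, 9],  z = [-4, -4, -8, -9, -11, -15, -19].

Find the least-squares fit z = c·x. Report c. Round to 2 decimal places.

With design matrix A, AᵀA = [[232]] and Aᵀz = [-450]ᵀ.
Hence c = -450 / 232 ≈ -1.93966.

c = -1.94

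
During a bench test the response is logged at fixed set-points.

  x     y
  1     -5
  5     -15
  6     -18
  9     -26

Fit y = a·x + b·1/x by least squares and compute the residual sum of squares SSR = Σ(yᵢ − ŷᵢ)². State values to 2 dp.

The normal equations are: 143·a + 4·b = -422;  4·a + (8749/8100)·b = -125/9.
(Σx·x = 143, Σx·1/x = 4, Σ1/x·1/x = 8749/8100, Σx·y = -422, Σ1/x·y = -125/9.)
det = 143·(8749/8100) − 4² = 1121507/8100.
a = ((-422)·(8749/8100) − 4·(-125/9))/(1121507/8100) = -3242078/1121507; b = (143·(-125/9) − 4·(-422))/(1121507/8100) = -2414700/1121507.
Residuals: 49243/1121507, -129275/1121507, -332208/1121507, 287820/1121507; SSR = 189334/1121507.

SSR = 0.17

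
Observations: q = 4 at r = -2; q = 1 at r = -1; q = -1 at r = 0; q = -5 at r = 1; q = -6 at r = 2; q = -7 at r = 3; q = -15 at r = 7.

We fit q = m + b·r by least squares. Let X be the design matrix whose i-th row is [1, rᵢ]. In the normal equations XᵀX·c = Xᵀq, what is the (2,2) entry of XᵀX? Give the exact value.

Row 2 ↔ basis r, column 2 ↔ basis r, so (XᵀX)_{2,2} = Σᵢ (r)·(r) = (-2)·(-2) + (-1)·(-1) + (0)·(0) + (1)·(1) + (2)·(2) + (3)·(3) + (7)·(7) = 68.

68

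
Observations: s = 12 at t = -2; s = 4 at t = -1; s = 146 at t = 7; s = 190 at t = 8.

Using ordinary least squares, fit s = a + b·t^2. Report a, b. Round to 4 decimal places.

Forming AᵀA = [[4, 118]; [118, 6514]] and Aᵀs = [352, 19366]ᵀ gives AᵀA·[a, b]ᵀ = Aᵀs.
Determinant 4·6514 − 118² = 12132.
a = (352·6514 − 118·19366)/12132 = 215/337; b = (4·19366 − 118·352)/12132 = 998/337.

a = 0.6380, b = 2.9614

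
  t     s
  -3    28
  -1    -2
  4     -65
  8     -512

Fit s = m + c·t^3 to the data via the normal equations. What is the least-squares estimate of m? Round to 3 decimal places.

m = -0.981

Forming AᵀA = [[4, 548]; [548, 266970]] and Aᵀs = [-551, -267058]ᵀ gives AᵀA·[m, c]ᵀ = Aᵀs.
Δ = 4·266970 − 548² = 767576.
m = ((-551)·266970 − 548·(-267058))/767576 = -376343/383788; c = (4·(-267058) − 548·(-551))/767576 = -191571/191894.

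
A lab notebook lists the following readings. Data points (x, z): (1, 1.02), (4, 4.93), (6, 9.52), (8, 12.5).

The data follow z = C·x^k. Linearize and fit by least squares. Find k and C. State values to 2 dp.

k = 1.22, C = 1.00

Taking logs, ln z = k·ln x + ln C, so regress ln z on ln x.
Σln x = 5.2575, Σ(ln x)² = 9.4563, Σln z = 6.3943, Σln x·ln z = 11.5013.
Normal system: [[9.4563, 5.2575]; [5.2575, 4]]·[k, ln C]ᵀ = [11.5013, 6.3943]ᵀ.
Solving (det = 10.1839): k = 1.21635, ln C = -0.00017, so C = exp(-0.00017) = 0.99983.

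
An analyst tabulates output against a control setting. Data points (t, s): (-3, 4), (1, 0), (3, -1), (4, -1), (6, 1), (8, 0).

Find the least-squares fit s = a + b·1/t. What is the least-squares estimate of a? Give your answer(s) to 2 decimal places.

a = 1.19

Entries of XᵀX: Σ1 = 6, Σ1/t = 37/24, Σ1/t·1/t = 85/64.
And Σs = 3, Σ1/t·s = -7/4.
Δ = 6·(85/64) − (37/24)² = 3221/576.
a = (3·(85/64) − (37/24)·(-7/4))/(3221/576) = 3849/3221; b = (6·(-7/4) − (37/24)·3)/(3221/576) = -8712/3221.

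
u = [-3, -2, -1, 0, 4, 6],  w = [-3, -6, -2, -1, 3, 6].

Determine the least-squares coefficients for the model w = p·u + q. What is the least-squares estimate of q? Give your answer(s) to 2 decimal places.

q = -1.27

Compute the Gram sums: Σu·u = 66, Σu = 4, Σ1 = 6.
For Xᵀw: Σu·w = 71, Σw = -3.
So XᵀX·[p, q]ᵀ = Xᵀw: [[66, 4]; [4, 6]]·[p, q]ᵀ = [71, -3]ᵀ.
Eliminating q: 6·(row 1) − 4·(row 2) gives 380·p = 6·71 − 4·(-3) = 438, so p = 219/190.
Then q = ((-3) − 4·(219/190))/6 = -241/190.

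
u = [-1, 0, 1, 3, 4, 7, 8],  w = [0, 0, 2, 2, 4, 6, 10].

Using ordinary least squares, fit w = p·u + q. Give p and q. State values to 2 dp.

Normal-equation sums: Σu·u = 140, Σu = 22, Σ1 = 7.
And Σu·w = 146, Σw = 24.
Normal equations: [[140, 22]; [22, 7]]·[p, q]ᵀ = [146, 24]ᵀ.
Determinant 140·7 − 22² = 496.
p = (146·7 − 22·24)/496 = 247/248; q = (140·24 − 22·146)/496 = 37/124.

p = 1.00, q = 0.30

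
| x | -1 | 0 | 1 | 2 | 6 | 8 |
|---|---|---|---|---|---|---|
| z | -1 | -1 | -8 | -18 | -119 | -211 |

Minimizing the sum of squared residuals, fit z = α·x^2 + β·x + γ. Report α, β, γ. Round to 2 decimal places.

With design matrix M, MᵀM = [[5410, 736, 106]; [736, 106, 16]; [106, 16, 6]] and Mᵀz = [-17869, -2445, -358]ᵀ.
Inverting the 3×3 Gram matrix, [α, β, γ]ᵀ = [-16657/5556, -28781/13890, -10891/9260]ᵀ.

α = -3.00, β = -2.07, γ = -1.18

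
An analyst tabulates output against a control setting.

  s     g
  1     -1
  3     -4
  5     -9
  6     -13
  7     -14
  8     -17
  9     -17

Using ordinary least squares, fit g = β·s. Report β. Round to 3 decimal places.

β = -1.974

From the data, Σs·s = 265.
Moment sums: Σs·g = -523.
Normal equations: [[265]]·[β]ᵀ = [-523]ᵀ.
β = (-523)/265 = -1.97358.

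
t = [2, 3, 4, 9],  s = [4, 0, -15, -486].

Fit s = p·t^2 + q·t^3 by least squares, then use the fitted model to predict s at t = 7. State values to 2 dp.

ŝ = -195.22

Sums needed: Σt^2·t^2 = 6914, Σt^2·t^3 = 60348, Σt^3·t^3 = 536330.
For Mᵀs: Σt^2·s = -39590, Σt^3·s = -355222.
MᵀM·[p, q]ᵀ = Mᵀs becomes [[6914, 60348]; [60348, 536330]]·[p, q]ᵀ = [-39590, -355222]ᵀ.
det = 6914·536330 − 60348² = 66304516.
p = ((-39590)·536330 − 60348·(-355222))/66304516 = 50908139/16576129; q = (6914·(-355222) − 60348·(-39590))/66304516 = -16706897/16576129.
At t = 7: ŝ = (50908139/16576129)·(49) + (-16706897/16576129)·(343) = -3235966860/16576129.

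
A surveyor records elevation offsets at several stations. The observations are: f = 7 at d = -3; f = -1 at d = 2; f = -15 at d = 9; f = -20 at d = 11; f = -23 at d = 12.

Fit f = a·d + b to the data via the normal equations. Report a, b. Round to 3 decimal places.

a = -1.988, b = 1.926

Setting ∂/∂a … = 0 gives: 359·a + 31·b = -654;  31·a + 5·b = -52.
Δ = 359·5 − 31² = 834.
a = ((-654)·5 − 31·(-52))/834 = -829/417; b = (359·(-52) − 31·(-654))/834 = 803/417.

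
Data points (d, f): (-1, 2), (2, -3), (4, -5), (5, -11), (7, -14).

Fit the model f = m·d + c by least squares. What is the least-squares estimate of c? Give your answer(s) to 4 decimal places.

c = 0.7097

The normal equations are: 95·m + 17·c = -181;  17·m + 5·c = -31.
(Σd·d = 95, Σd = 17, Σ1 = 5, Σd·f = -181, Σf = -31.)
det = 95·5 − 17² = 186.
m = ((-181)·5 − 17·(-31))/186 = -63/31; c = (95·(-31) − 17·(-181))/186 = 22/31.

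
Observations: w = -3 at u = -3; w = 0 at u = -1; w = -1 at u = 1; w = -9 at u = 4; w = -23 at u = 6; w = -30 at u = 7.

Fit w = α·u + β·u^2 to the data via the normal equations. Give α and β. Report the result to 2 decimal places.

From the data, Σu·u = 112, Σu·u^2 = 596, Σu^2·u^2 = 4036.
And Σu·w = -376, Σu^2·w = -2470.
So AᵀA·[α, β]ᵀ = Aᵀw: [[112, 596]; [596, 4036]]·[α, β]ᵀ = [-376, -2470]ᵀ.
Δ = 112·4036 − 596² = 96816.
α = ((-376)·4036 − 596·(-2470))/96816 = -5677/12102; β = (112·(-2470) − 596·(-376))/96816 = -3284/6051.

α = -0.47, β = -0.54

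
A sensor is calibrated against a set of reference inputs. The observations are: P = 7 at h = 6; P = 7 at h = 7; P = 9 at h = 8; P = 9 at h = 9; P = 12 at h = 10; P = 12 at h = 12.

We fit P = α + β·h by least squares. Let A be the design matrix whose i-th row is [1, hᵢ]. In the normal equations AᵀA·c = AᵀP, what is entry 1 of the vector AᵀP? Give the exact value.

Entry 1 ↔ basis 1, so (AᵀP)_{1} = Σᵢ Pᵢ = (1)·(7) + (1)·(7) + (1)·(9) + (1)·(9) + (1)·(12) + (1)·(12) = 56.

56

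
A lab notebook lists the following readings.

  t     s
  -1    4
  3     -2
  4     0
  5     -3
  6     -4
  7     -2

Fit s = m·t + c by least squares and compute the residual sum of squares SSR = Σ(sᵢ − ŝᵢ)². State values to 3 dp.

SSR = 10.208

Forming AᵀA = [[136, 24]; [24, 6]] and Aᵀs = [-63, -7]ᵀ gives AᵀA·[m, c]ᵀ = Aᵀs.
Determinant 136·6 − 24² = 240.
m = ((-63)·6 − 24·(-7))/240 = -7/8; c = (136·(-7) − 24·(-63))/240 = 7/3.
Residuals: 19/24, -41/24, 7/6, -23/24, -13/12, 43/24; SSR = 245/24.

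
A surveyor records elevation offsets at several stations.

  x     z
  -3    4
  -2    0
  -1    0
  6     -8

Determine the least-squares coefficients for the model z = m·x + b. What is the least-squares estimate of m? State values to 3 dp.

The normal system MᵀM·[m, b]ᵀ = Mᵀz is [[50, 0]; [0, 4]]·[m, b]ᵀ = [-60, -4]ᵀ.
Determinant 50·4 − 0² = 200.
m = ((-60)·4 − 0·(-4))/200 = -6/5; b = (50·(-4) − 0·(-60))/200 = -1.

m = -1.200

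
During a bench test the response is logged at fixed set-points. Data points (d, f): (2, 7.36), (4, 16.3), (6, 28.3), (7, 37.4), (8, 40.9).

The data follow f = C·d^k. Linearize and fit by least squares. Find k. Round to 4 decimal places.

With ln fᵢ as the transformed response and ln dᵢ as the regressor:
Σln d = 7.8966, Σ(ln d)² = 13.7233, Σln f = 15.4629, Σln d·ln f = 26.0071.
Equations: 13.7233·k + 7.8966·ln C = 26.0071;  7.8966·k + 5·ln C = 15.4629.
Δ = 13.7233·5 − (7.8966)² = 6.2610; k = (26.0071·5 − 7.8966·15.4629)/6.2610 = 1.26686, ln C = (13.7233·15.4629 − 7.8966·26.0071)/6.2610 = 1.09181.

k = 1.2669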